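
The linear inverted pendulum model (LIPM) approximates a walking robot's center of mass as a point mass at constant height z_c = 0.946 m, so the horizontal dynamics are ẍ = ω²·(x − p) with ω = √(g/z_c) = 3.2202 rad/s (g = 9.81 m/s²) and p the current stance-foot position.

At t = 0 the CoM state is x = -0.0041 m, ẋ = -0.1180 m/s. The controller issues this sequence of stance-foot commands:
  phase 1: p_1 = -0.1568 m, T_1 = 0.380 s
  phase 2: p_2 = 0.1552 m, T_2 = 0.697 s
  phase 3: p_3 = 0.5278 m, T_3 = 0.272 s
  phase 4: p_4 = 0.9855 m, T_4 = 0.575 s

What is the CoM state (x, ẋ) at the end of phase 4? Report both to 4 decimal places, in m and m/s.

phase 1: p=-0.1568, T=0.380, ωT=1.223676, cosh=1.846904, sinh=1.552758; start (x,ẋ)=(-0.004100, -0.118000) → end (x,ẋ)=(0.068324, 0.545594)
phase 2: p=0.1552, T=0.697, ωT=2.244479, cosh=4.770742, sinh=4.664760; start (x,ẋ)=(0.068324, 0.545594) → end (x,ẋ)=(0.531079, 1.297879)
phase 3: p=0.5278, T=0.272, ωT=0.875894, cosh=1.408756, sinh=0.992266; start (x,ẋ)=(0.531079, 1.297879) → end (x,ẋ)=(0.932345, 1.838871)
phase 4: p=0.9855, T=0.575, ωT=1.851615, cosh=3.263541, sinh=3.106558; start (x,ẋ)=(0.932345, 1.838871) → end (x,ẋ)=(2.586003, 5.469482)

x = 2.5860, ẋ = 5.4695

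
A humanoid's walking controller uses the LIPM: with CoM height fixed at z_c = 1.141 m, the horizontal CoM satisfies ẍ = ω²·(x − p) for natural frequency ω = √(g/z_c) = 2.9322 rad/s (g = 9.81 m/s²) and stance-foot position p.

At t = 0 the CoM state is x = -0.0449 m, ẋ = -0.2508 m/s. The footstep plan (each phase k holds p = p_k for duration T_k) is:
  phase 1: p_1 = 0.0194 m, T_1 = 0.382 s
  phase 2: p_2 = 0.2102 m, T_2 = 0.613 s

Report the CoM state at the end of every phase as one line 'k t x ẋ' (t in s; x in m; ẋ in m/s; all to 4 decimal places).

1 0.3820 -0.2068 -0.6835
2 0.9950 -1.7663 -5.7062

phase 1: p=0.0194, T=0.382, ωT=1.120100, cosh=1.695704, sinh=1.369457; start (x,ẋ)=(-0.044900, -0.250800) → end (x,ẋ)=(-0.206768, -0.683481)
phase 2: p=0.2102, T=0.613, ωT=1.797439, cosh=3.099947, sinh=2.934224; start (x,ẋ)=(-0.206768, -0.683481) → end (x,ẋ)=(-1.766330, -5.706233)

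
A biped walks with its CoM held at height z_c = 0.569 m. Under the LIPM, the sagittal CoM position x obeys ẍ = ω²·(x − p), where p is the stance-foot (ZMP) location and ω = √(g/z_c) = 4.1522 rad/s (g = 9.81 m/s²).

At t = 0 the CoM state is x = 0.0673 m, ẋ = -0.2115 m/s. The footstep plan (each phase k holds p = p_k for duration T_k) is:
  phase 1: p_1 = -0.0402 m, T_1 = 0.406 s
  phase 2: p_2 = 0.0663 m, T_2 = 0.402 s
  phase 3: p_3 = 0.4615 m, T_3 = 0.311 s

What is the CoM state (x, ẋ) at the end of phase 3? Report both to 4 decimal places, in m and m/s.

phase 1: p=-0.0402, T=0.406, ωT=1.685793, cosh=2.791014, sinh=2.605716; start (x,ẋ)=(0.067300, -0.211500) → end (x,ẋ)=(0.127107, 0.572792)
phase 2: p=0.0663, T=0.402, ωT=1.669184, cosh=2.748119, sinh=2.559718; start (x,ẋ)=(0.127107, 0.572792) → end (x,ẋ)=(0.586515, 2.220385)
phase 3: p=0.4615, T=0.311, ωT=1.291334, cosh=1.956270, sinh=1.681366; start (x,ẋ)=(0.586515, 2.220385) → end (x,ẋ)=(1.605173, 5.216453)

x = 1.6052, ẋ = 5.2165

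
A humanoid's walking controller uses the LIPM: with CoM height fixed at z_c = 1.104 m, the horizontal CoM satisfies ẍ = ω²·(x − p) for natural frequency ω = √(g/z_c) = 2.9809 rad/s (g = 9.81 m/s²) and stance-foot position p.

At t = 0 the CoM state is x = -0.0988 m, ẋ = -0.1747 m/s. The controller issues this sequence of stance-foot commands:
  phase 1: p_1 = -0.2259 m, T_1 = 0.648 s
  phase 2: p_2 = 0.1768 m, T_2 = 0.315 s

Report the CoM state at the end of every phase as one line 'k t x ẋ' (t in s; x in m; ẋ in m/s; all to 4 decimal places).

1 0.6480 0.0239 0.6644
2 0.9630 0.1928 0.4856

phase 1: p=-0.2259, T=0.648, ωT=1.931623, cosh=3.522808, sinh=3.377895; start (x,ẋ)=(-0.098800, -0.174700) → end (x,ẋ)=(0.023882, 0.664357)
phase 2: p=0.1768, T=0.315, ωT=0.938984, cosh=1.474203, sinh=1.083178; start (x,ẋ)=(0.023882, 0.664357) → end (x,ẋ)=(0.192777, 0.485649)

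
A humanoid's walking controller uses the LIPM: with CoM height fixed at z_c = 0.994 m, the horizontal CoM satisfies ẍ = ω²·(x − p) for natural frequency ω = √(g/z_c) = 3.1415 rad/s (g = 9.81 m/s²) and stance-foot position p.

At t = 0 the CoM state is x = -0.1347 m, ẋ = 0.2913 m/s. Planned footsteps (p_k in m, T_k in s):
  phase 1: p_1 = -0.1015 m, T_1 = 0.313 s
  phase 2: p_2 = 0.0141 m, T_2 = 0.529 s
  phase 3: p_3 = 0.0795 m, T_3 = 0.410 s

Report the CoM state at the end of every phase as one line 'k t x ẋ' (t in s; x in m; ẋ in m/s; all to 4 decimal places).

1 0.3130 -0.0455 0.3239
2 0.8420 0.1133 0.4088
3 1.2520 0.3634 0.9754

phase 1: p=-0.1015, T=0.313, ωT=0.983290, cosh=1.523657, sinh=1.149578; start (x,ẋ)=(-0.134700, 0.291300) → end (x,ẋ)=(-0.045489, 0.323943)
phase 2: p=0.0141, T=0.529, ωT=1.661854, cosh=2.729427, sinh=2.539641; start (x,ẋ)=(-0.045489, 0.323943) → end (x,ẋ)=(0.113336, 0.408759)
phase 3: p=0.0795, T=0.410, ωT=1.288015, cosh=1.950700, sinh=1.674882; start (x,ẋ)=(0.113336, 0.408759) → end (x,ẋ)=(0.363434, 0.975403)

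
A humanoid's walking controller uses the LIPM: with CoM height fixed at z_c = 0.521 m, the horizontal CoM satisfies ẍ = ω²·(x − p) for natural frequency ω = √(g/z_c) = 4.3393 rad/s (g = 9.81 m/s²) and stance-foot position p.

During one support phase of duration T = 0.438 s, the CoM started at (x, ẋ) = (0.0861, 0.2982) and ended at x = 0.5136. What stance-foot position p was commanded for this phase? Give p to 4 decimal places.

p = 0.0023

ωT = 4.3393·0.438 = 1.900613; cosh(ωT) = 3.419737, sinh(ωT) = 3.270260
x(T) = p + (x₀−p)·cosh(ωT) + (ẋ₀/ω)·sinh(ωT) ⇒ p·(1 − cosh) = x(T) − x₀·cosh − (ẋ₀/ω)·sinh
numerator   = 0.5136 − (0.0861)·3.419737 − (0.2982/4.3393)·3.270260 = -0.005574
denominator = 1 − 3.419737 = -2.419737
p = -0.005574 / -2.419737 = 0.0023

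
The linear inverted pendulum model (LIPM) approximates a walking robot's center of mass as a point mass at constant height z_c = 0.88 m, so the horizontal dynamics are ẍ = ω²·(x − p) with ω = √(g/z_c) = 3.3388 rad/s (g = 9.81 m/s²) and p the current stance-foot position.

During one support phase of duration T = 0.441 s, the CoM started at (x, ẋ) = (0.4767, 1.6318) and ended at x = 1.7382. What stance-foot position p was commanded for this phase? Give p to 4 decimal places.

ωT = 3.3388·0.441 = 1.472411; cosh(ωT) = 2.294552, sinh(ωT) = 2.065181
x(T) = p + (x₀−p)·cosh(ωT) + (ẋ₀/ω)·sinh(ωT) ⇒ p·(1 − cosh) = x(T) − x₀·cosh − (ẋ₀/ω)·sinh
numerator   = 1.7382 − (0.4767)·2.294552 − (1.6318/3.3388)·2.065181 = -0.364946
denominator = 1 − 2.294552 = -1.294552
p = -0.364946 / -1.294552 = 0.2819

p = 0.2819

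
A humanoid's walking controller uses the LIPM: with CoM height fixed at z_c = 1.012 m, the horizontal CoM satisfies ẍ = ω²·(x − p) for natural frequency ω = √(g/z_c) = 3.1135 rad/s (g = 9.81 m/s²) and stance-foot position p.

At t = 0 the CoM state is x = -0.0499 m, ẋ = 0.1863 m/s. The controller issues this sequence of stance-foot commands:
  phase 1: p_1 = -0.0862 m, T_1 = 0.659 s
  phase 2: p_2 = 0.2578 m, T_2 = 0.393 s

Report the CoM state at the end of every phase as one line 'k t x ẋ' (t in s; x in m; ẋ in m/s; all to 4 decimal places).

phase 1: p=-0.0862, T=0.659, ωT=2.051797, cosh=3.955186, sinh=3.826682; start (x,ẋ)=(-0.049900, 0.186300) → end (x,ẋ)=(0.286347, 1.169343)
phase 2: p=0.2578, T=0.393, ωT=1.223606, cosh=1.846795, sinh=1.552627; start (x,ẋ)=(0.286347, 1.169343) → end (x,ẋ)=(0.893644, 2.297538)

1 0.6590 0.2863 1.1693
2 1.0520 0.8936 2.2975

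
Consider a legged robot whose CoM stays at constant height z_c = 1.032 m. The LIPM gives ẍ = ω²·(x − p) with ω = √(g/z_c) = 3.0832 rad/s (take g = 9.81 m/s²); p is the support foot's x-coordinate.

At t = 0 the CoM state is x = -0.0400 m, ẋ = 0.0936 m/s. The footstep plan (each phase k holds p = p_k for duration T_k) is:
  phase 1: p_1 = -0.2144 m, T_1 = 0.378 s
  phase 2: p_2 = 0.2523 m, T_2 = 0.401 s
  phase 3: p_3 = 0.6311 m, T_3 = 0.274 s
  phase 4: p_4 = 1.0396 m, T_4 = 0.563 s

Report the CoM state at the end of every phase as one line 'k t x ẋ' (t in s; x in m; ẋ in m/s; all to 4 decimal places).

phase 1: p=-0.2144, T=0.378, ωT=1.165450, cosh=1.759574, sinh=1.447791; start (x,ẋ)=(-0.040000, 0.093600) → end (x,ẋ)=(0.136422, 0.943188)
phase 2: p=0.2523, T=0.401, ωT=1.236363, cosh=1.866754, sinh=1.576315; start (x,ẋ)=(0.136422, 0.943188) → end (x,ẋ)=(0.518198, 1.197520)
phase 3: p=0.6311, T=0.274, ωT=0.844797, cosh=1.378575, sinh=0.948930; start (x,ẋ)=(0.518198, 1.197520) → end (x,ẋ)=(0.844022, 1.320548)
phase 4: p=1.0396, T=0.563, ωT=1.735842, cosh=2.924976, sinh=2.748724; start (x,ẋ)=(0.844022, 1.320548) → end (x,ẋ)=(1.644829, 2.205073)

1 0.3780 0.1364 0.9432
2 0.7790 0.5182 1.1975
3 1.0530 0.8440 1.3205
4 1.6160 1.6448 2.2051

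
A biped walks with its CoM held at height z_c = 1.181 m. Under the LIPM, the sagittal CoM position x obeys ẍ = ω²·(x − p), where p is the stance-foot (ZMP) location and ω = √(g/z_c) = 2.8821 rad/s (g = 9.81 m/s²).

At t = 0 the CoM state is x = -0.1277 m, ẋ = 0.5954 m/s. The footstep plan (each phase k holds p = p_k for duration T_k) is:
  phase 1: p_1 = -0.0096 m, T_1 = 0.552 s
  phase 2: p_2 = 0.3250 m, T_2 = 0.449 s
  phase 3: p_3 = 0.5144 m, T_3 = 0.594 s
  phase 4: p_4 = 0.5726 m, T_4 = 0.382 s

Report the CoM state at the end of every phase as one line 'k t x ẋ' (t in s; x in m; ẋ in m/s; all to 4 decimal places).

phase 1: p=-0.0096, T=0.552, ωT=1.590919, cosh=2.555998, sinh=2.352260; start (x,ẋ)=(-0.127700, 0.595400) → end (x,ẋ)=(0.174479, 0.721189)
phase 2: p=0.3250, T=0.449, ωT=1.294063, cosh=1.960865, sinh=1.686711; start (x,ẋ)=(0.174479, 0.721189) → end (x,ẋ)=(0.451915, 0.682432)
phase 3: p=0.5144, T=0.594, ωT=1.711967, cosh=2.860180, sinh=2.679670; start (x,ẋ)=(0.451915, 0.682432) → end (x,ẋ)=(0.970183, 1.469305)
phase 4: p=0.5726, T=0.382, ωT=1.100962, cosh=1.669804, sinh=1.337254; start (x,ẋ)=(0.970183, 1.469305) → end (x,ẋ)=(1.918223, 3.985776)

1 0.5520 0.1745 0.7212
2 1.0010 0.4519 0.6824
3 1.5950 0.9702 1.4693
4 1.9770 1.9182 3.9858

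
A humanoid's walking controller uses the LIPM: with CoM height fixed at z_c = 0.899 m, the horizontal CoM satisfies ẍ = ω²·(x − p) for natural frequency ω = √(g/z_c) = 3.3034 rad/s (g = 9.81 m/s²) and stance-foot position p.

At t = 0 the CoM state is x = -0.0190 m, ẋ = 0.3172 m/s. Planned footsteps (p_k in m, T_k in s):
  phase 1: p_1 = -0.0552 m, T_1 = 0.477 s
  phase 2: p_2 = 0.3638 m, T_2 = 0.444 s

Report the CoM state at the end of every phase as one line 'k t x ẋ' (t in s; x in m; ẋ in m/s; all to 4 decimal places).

1 0.4770 0.2582 1.0762
2 0.9210 0.7913 1.7410

phase 1: p=-0.0552, T=0.477, ωT=1.575722, cosh=2.520544, sinh=2.313686; start (x,ẋ)=(-0.019000, 0.317200) → end (x,ẋ)=(0.258209, 1.076194)
phase 2: p=0.3638, T=0.444, ωT=1.466710, cosh=2.282816, sinh=2.052132; start (x,ẋ)=(0.258209, 1.076194) → end (x,ẋ)=(0.791307, 1.740951)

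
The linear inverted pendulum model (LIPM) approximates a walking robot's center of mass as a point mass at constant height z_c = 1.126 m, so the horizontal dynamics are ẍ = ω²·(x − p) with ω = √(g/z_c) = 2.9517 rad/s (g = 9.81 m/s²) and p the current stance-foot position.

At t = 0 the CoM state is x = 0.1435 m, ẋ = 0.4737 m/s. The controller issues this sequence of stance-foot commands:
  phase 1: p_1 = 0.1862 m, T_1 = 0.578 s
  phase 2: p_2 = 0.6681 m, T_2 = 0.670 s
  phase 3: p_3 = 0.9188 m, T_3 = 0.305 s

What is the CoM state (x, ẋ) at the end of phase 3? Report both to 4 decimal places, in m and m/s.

x = 2.0273, ẋ = 3.6587

phase 1: p=0.1862, T=0.578, ωT=1.706083, cosh=2.844460, sinh=2.662884; start (x,ẋ)=(0.143500, 0.473700) → end (x,ẋ)=(0.492091, 1.011797)
phase 2: p=0.6681, T=0.670, ωT=1.977639, cosh=3.682029, sinh=3.543634; start (x,ẋ)=(0.492091, 1.011797) → end (x,ẋ)=(1.234734, 1.884462)
phase 3: p=0.9188, T=0.305, ωT=0.900269, cosh=1.433362, sinh=1.026902; start (x,ẋ)=(1.234734, 1.884462) → end (x,ẋ)=(2.027255, 3.658745)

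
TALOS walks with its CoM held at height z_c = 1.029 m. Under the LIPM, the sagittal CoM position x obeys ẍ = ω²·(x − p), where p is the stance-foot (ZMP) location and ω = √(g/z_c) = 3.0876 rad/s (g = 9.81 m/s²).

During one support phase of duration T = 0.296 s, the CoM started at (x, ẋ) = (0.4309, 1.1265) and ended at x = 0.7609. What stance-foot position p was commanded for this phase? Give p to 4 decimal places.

p = 0.5467

ωT = 3.0876·0.296 = 0.913930; cosh(ωT) = 1.447525, sinh(ωT) = 1.046579
x(T) = p + (x₀−p)·cosh(ωT) + (ẋ₀/ω)·sinh(ωT) ⇒ p·(1 − cosh) = x(T) − x₀·cosh − (ẋ₀/ω)·sinh
numerator   = 0.7609 − (0.4309)·1.447525 − (1.1265/3.0876)·1.046579 = -0.244679
denominator = 1 − 1.447525 = -0.447525
p = -0.244679 / -0.447525 = 0.5467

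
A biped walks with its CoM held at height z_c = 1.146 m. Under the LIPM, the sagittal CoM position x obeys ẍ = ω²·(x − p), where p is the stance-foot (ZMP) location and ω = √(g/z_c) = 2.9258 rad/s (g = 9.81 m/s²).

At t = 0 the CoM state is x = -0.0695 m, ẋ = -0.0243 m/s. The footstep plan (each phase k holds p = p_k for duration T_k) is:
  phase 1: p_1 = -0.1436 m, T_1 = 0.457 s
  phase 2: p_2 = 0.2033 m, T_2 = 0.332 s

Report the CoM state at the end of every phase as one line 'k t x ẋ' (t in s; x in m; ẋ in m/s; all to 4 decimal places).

phase 1: p=-0.1436, T=0.457, ωT=1.337091, cosh=2.035279, sinh=1.772670; start (x,ẋ)=(-0.069500, -0.024300) → end (x,ẋ)=(-0.007509, 0.334861)
phase 2: p=0.2033, T=0.332, ωT=0.971366, cosh=1.510058, sinh=1.131492; start (x,ẋ)=(-0.007509, 0.334861) → end (x,ẋ)=(0.014467, -0.192227)

1 0.4570 -0.0075 0.3349
2 0.7890 0.0145 -0.1922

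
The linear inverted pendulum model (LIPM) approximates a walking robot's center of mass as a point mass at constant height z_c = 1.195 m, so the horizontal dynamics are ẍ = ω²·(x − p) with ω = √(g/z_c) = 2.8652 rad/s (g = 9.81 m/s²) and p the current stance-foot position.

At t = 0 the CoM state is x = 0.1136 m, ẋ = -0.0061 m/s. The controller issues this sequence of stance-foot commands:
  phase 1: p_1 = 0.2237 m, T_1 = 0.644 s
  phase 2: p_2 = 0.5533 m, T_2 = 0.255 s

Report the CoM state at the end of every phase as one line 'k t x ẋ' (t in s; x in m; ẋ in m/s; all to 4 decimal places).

phase 1: p=0.2237, T=0.644, ωT=1.845189, cosh=3.243645, sinh=3.085650; start (x,ẋ)=(0.113600, -0.006100) → end (x,ẋ)=(-0.139995, -0.993181)
phase 2: p=0.5533, T=0.255, ωT=0.730626, cosh=1.278994, sinh=0.797386; start (x,ẋ)=(-0.139995, -0.993181) → end (x,ẋ)=(-0.609822, -2.854222)

1 0.6440 -0.1400 -0.9932
2 0.8990 -0.6098 -2.8542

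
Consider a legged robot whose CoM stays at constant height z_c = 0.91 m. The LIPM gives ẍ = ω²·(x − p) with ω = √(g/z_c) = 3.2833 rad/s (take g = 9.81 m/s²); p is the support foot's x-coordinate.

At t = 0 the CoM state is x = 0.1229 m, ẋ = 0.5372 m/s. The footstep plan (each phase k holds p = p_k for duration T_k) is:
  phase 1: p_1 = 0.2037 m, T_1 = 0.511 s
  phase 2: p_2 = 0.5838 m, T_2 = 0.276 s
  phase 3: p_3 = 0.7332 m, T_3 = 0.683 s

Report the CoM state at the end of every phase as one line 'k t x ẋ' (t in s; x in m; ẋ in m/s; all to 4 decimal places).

phase 1: p=0.2037, T=0.511, ωT=1.677766, cosh=2.770188, sinh=2.583397; start (x,ẋ)=(0.122900, 0.537200) → end (x,ẋ)=(0.402554, 0.802794)
phase 2: p=0.5838, T=0.276, ωT=0.906191, cosh=1.439469, sinh=1.035408; start (x,ẋ)=(0.402554, 0.802794) → end (x,ẋ)=(0.576067, 0.539439)
phase 3: p=0.7332, T=0.683, ωT=2.242494, cosh=4.761490, sinh=4.655297; start (x,ẋ)=(0.576067, 0.539439) → end (x,ẋ)=(0.749869, 0.166802)

1 0.5110 0.4026 0.8028
2 0.7870 0.5761 0.5394
3 1.4700 0.7499 0.1668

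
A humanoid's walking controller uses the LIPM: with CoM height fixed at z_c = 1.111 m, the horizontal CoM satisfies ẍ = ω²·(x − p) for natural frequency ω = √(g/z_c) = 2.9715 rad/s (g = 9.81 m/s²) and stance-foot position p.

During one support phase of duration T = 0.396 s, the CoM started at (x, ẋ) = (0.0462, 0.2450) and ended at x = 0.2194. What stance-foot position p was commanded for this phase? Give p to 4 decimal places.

p = -0.0211

ωT = 2.9715·0.396 = 1.176714; cosh(ωT) = 1.775994, sinh(ωT) = 1.467704
x(T) = p + (x₀−p)·cosh(ωT) + (ẋ₀/ω)·sinh(ωT) ⇒ p·(1 − cosh) = x(T) − x₀·cosh − (ẋ₀/ω)·sinh
numerator   = 0.2194 − (0.0462)·1.775994 − (0.2450/2.9715)·1.467704 = 0.016337
denominator = 1 − 1.775994 = -0.775994
p = 0.016337 / -0.775994 = -0.0211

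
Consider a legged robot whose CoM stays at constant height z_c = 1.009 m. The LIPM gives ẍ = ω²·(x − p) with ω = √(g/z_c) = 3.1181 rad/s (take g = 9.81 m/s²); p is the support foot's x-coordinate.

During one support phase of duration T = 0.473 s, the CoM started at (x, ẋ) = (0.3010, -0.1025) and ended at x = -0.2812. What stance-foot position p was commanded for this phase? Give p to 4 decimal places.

p = 0.6966

ωT = 3.1181·0.473 = 1.474861; cosh(ωT) = 2.299620, sinh(ωT) = 2.070810
x(T) = p + (x₀−p)·cosh(ωT) + (ẋ₀/ω)·sinh(ωT) ⇒ p·(1 − cosh) = x(T) − x₀·cosh − (ẋ₀/ω)·sinh
numerator   = -0.2812 − (0.3010)·2.299620 − (-0.1025/3.1181)·2.070810 = -0.905313
denominator = 1 − 2.299620 = -1.299620
p = -0.905313 / -1.299620 = 0.6966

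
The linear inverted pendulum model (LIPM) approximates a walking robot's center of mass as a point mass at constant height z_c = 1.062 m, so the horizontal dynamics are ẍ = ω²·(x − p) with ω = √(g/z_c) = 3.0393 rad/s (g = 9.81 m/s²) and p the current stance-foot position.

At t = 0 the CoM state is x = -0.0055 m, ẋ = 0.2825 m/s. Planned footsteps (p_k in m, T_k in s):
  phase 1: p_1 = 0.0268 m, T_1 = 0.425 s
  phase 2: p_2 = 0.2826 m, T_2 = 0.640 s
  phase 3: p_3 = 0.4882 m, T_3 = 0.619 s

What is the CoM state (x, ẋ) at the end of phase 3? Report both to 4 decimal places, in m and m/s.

phase 1: p=0.0268, T=0.425, ωT=1.291702, cosh=1.956890, sinh=1.682087; start (x,ẋ)=(-0.005500, 0.282500) → end (x,ẋ)=(0.119941, 0.387692)
phase 2: p=0.2826, T=0.640, ωT=1.945152, cosh=3.568830, sinh=3.425865; start (x,ẋ)=(0.119941, 0.387692) → end (x,ẋ)=(0.139099, -0.310038)
phase 3: p=0.4882, T=0.619, ωT=1.881327, cosh=3.357296, sinh=3.204909; start (x,ẋ)=(0.139099, -0.310038) → end (x,ẋ)=(-1.010768, -4.441372)

x = -1.0108, ẋ = -4.4414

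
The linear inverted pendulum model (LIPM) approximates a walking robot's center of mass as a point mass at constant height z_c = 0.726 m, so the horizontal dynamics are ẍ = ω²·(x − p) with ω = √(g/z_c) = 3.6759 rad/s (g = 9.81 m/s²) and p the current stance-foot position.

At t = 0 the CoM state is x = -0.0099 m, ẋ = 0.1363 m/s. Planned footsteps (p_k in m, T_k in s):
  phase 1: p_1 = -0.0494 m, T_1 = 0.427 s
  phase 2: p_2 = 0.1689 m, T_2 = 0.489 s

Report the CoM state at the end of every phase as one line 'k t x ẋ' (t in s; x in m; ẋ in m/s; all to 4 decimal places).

phase 1: p=-0.0494, T=0.427, ωT=1.569609, cosh=2.506449, sinh=2.298322; start (x,ẋ)=(-0.009900, 0.136300) → end (x,ẋ)=(0.134825, 0.675341)
phase 2: p=0.1689, T=0.489, ωT=1.797515, cosh=3.100172, sinh=2.934462; start (x,ẋ)=(0.134825, 0.675341) → end (x,ẋ)=(0.602385, 1.726113)

1 0.4270 0.1348 0.6753
2 0.9160 0.6024 1.7261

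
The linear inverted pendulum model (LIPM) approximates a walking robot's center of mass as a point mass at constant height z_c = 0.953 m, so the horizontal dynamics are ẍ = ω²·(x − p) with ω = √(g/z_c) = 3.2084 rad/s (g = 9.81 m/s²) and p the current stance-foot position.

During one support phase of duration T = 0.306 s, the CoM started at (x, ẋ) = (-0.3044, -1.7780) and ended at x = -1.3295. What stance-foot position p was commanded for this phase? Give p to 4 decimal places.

p = 0.4415

ωT = 3.2084·0.306 = 0.981770; cosh(ωT) = 1.521912, sinh(ωT) = 1.147265
x(T) = p + (x₀−p)·cosh(ωT) + (ẋ₀/ω)·sinh(ωT) ⇒ p·(1 − cosh) = x(T) − x₀·cosh − (ẋ₀/ω)·sinh
numerator   = -1.3295 − (-0.3044)·1.521912 − (-1.7780/3.2084)·1.147265 = -0.230450
denominator = 1 − 1.521912 = -0.521912
p = -0.230450 / -0.521912 = 0.4415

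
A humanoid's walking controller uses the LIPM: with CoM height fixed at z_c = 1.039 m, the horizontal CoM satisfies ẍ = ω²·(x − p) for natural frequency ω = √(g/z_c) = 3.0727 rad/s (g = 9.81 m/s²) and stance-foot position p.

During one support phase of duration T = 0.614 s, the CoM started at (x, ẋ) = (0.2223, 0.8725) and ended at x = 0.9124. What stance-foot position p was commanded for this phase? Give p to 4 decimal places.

p = 0.3171

ωT = 3.0727·0.614 = 1.886638; cosh(ωT) = 3.374366, sinh(ωT) = 3.222785
x(T) = p + (x₀−p)·cosh(ωT) + (ẋ₀/ω)·sinh(ωT) ⇒ p·(1 − cosh) = x(T) − x₀·cosh − (ẋ₀/ω)·sinh
numerator   = 0.9124 − (0.2223)·3.374366 − (0.8725/3.0727)·3.222785 = -0.752838
denominator = 1 − 3.374366 = -2.374366
p = -0.752838 / -2.374366 = 0.3171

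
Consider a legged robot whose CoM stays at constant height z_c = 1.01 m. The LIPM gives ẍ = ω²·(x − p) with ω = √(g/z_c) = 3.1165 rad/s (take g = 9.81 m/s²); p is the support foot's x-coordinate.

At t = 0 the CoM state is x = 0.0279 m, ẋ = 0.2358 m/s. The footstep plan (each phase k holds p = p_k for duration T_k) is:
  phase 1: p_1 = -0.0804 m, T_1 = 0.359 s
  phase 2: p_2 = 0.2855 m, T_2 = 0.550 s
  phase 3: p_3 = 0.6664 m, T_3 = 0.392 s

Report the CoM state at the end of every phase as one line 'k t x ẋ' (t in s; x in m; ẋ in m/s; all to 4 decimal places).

1 0.3590 0.2065 0.8609
2 0.9090 0.8010 1.8061
3 1.3010 1.8124 3.9800

phase 1: p=-0.0804, T=0.359, ωT=1.118823, cosh=1.693957, sinh=1.367293; start (x,ẋ)=(0.027900, 0.235800) → end (x,ẋ)=(0.206507, 0.860920)
phase 2: p=0.2855, T=0.550, ωT=1.714075, cosh=2.865834, sinh=2.685704; start (x,ẋ)=(0.206507, 0.860920) → end (x,ẋ)=(0.801035, 1.806086)
phase 3: p=0.6664, T=0.392, ωT=1.221668, cosh=1.843790, sinh=1.549052; start (x,ẋ)=(0.801035, 1.806086) → end (x,ẋ)=(1.812350, 3.980008)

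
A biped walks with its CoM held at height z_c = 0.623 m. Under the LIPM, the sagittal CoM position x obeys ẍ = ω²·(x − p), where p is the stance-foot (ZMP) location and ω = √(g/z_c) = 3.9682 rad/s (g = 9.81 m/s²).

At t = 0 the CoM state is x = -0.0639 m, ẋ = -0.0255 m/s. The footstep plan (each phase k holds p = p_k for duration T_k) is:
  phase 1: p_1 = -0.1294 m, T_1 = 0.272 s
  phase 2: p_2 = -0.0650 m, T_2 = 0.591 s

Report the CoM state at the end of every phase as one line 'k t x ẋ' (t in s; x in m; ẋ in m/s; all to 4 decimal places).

1 0.2720 -0.0303 0.2964
2 0.8630 0.5041 2.2736

phase 1: p=-0.1294, T=0.272, ωT=1.079350, cosh=1.641292, sinh=1.301476; start (x,ẋ)=(-0.063900, -0.025500) → end (x,ẋ)=(-0.030259, 0.296423)
phase 2: p=-0.0650, T=0.591, ωT=2.345206, cosh=5.265626, sinh=5.169798; start (x,ẋ)=(-0.030259, 0.296423) → end (x,ẋ)=(0.504116, 2.273560)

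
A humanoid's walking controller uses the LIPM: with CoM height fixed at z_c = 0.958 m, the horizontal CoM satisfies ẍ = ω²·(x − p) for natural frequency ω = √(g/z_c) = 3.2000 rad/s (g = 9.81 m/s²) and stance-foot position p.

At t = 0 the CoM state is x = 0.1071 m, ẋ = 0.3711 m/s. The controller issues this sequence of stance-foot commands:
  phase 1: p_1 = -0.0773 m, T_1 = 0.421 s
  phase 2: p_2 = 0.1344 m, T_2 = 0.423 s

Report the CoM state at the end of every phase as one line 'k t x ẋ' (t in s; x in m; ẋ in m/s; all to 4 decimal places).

1 0.4210 0.5093 1.8202
2 0.8440 1.9361 5.9256

phase 1: p=-0.0773, T=0.421, ωT=1.347200, cosh=2.053303, sinh=1.793336; start (x,ẋ)=(0.107100, 0.371100) → end (x,ẋ)=(0.509300, 1.820193)
phase 2: p=0.1344, T=0.423, ωT=1.353600, cosh=2.064823, sinh=1.806514; start (x,ẋ)=(0.509300, 1.820193) → end (x,ẋ)=(1.936066, 5.925616)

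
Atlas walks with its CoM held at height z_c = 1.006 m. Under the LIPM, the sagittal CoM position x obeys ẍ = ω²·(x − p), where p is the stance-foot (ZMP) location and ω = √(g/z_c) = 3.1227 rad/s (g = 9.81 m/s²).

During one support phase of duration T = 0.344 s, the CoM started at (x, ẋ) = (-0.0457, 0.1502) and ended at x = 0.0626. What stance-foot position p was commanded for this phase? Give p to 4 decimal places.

p = -0.1183

ωT = 3.1227·0.344 = 1.074209; cosh(ωT) = 1.634622, sinh(ωT) = 1.293054
x(T) = p + (x₀−p)·cosh(ωT) + (ẋ₀/ω)·sinh(ωT) ⇒ p·(1 − cosh) = x(T) − x₀·cosh − (ẋ₀/ω)·sinh
numerator   = 0.0626 − (-0.0457)·1.634622 − (0.1502/3.1227)·1.293054 = 0.075107
denominator = 1 − 1.634622 = -0.634622
p = 0.075107 / -0.634622 = -0.1183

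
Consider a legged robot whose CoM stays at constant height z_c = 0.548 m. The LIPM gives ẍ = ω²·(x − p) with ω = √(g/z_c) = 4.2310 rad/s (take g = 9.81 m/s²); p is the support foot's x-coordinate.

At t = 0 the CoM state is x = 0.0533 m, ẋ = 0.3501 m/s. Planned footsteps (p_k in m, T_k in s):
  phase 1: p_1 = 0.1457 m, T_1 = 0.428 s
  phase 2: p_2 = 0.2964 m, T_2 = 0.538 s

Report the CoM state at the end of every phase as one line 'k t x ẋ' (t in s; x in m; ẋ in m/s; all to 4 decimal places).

phase 1: p=0.1457, T=0.428, ωT=1.810868, cosh=3.139633, sinh=2.976121; start (x,ẋ)=(0.053300, 0.350100) → end (x,ẋ)=(0.101861, -0.064312)
phase 2: p=0.2964, T=0.538, ωT=2.276278, cosh=4.921512, sinh=4.818847; start (x,ẋ)=(0.101861, -0.064312) → end (x,ẋ)=(-0.734273, -4.282876)

1 0.4280 0.1019 -0.0643
2 0.9660 -0.7343 -4.2829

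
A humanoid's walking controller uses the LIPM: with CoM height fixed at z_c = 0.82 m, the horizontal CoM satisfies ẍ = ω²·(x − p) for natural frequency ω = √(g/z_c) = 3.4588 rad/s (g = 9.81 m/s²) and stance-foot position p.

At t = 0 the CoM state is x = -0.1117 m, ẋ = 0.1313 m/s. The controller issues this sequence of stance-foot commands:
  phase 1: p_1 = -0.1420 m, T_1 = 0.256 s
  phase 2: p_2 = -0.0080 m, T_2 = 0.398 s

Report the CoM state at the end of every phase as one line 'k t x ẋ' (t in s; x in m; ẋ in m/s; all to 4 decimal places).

phase 1: p=-0.1420, T=0.256, ωT=0.885453, cosh=1.418305, sinh=1.005777; start (x,ẋ)=(-0.111700, 0.131300) → end (x,ẋ)=(-0.060845, 0.291630)
phase 2: p=-0.0080, T=0.398, ωT=1.376602, cosh=2.106927, sinh=1.854492; start (x,ẋ)=(-0.060845, 0.291630) → end (x,ẋ)=(0.037022, 0.275480)

1 0.2560 -0.0608 0.2916
2 0.6540 0.0370 0.2755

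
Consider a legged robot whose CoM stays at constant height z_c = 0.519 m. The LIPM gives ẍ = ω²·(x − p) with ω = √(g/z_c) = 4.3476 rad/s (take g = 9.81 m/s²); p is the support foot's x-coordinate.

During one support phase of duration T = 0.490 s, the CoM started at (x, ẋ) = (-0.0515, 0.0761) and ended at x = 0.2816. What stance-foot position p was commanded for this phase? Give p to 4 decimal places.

ωT = 4.3476·0.490 = 2.130324; cosh(ωT) = 4.268196, sinh(ωT) = 4.149397
x(T) = p + (x₀−p)·cosh(ωT) + (ẋ₀/ω)·sinh(ωT) ⇒ p·(1 − cosh) = x(T) − x₀·cosh − (ẋ₀/ω)·sinh
numerator   = 0.2816 − (-0.0515)·4.268196 − (0.0761/4.3476)·4.149397 = 0.428781
denominator = 1 − 4.268196 = -3.268196
p = 0.428781 / -3.268196 = -0.1312

p = -0.1312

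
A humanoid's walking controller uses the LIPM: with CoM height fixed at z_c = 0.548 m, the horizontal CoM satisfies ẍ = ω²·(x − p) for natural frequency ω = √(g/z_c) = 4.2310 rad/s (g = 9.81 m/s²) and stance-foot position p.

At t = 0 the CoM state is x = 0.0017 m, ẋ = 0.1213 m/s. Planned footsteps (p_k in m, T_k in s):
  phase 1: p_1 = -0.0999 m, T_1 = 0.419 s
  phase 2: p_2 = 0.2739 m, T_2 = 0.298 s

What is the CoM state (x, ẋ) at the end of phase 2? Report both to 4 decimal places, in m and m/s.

x = 0.9162, ẋ = 3.1511

phase 1: p=-0.0999, T=0.419, ωT=1.772789, cosh=3.028554, sinh=2.858696; start (x,ẋ)=(0.001700, 0.121300) → end (x,ẋ)=(0.289758, 1.596230)
phase 2: p=0.2739, T=0.298, ωT=1.260838, cosh=1.905897, sinh=1.622480; start (x,ẋ)=(0.289758, 1.596230) → end (x,ẋ)=(0.916237, 3.151111)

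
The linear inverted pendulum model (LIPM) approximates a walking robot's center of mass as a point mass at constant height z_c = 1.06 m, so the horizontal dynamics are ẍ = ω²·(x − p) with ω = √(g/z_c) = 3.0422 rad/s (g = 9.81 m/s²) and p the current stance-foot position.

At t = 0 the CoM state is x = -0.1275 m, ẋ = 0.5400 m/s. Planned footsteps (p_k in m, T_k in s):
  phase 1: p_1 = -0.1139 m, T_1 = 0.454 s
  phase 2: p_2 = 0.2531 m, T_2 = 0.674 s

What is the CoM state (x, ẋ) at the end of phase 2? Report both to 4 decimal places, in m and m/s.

phase 1: p=-0.1139, T=0.454, ωT=1.381159, cosh=2.115399, sinh=1.864112; start (x,ẋ)=(-0.127500, 0.540000) → end (x,ẋ)=(0.188216, 1.065190)
phase 2: p=0.2531, T=0.674, ωT=2.050443, cosh=3.950010, sinh=3.821332; start (x,ẋ)=(0.188216, 1.065190) → end (x,ẋ)=(1.334802, 3.453219)

x = 1.3348, ẋ = 3.4532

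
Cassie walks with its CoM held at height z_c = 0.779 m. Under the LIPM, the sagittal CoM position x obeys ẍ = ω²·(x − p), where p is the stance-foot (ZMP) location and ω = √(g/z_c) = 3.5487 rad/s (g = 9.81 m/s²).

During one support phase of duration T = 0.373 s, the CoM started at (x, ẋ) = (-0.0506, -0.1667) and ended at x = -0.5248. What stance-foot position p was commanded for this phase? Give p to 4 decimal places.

p = 0.3371

ωT = 3.5487·0.373 = 1.323665; cosh(ωT) = 2.011662, sinh(ωT) = 1.745504
x(T) = p + (x₀−p)·cosh(ωT) + (ẋ₀/ω)·sinh(ωT) ⇒ p·(1 − cosh) = x(T) − x₀·cosh − (ẋ₀/ω)·sinh
numerator   = -0.5248 − (-0.0506)·2.011662 − (-0.1667/3.5487)·1.745504 = -0.341015
denominator = 1 − 2.011662 = -1.011662
p = -0.341015 / -1.011662 = 0.3371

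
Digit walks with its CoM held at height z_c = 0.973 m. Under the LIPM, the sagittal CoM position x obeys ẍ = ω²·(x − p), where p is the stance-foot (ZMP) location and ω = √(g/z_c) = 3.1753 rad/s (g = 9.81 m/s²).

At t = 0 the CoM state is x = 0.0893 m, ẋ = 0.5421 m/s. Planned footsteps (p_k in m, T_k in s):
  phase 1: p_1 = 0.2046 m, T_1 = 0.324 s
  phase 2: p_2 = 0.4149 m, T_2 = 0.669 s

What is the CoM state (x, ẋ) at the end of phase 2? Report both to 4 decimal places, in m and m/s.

x = 0.1651, ẋ = -0.6745

phase 1: p=0.2046, T=0.324, ωT=1.028797, cosh=1.577568, sinh=1.220131; start (x,ẋ)=(0.089300, 0.542100) → end (x,ẋ)=(0.231012, 0.408495)
phase 2: p=0.4149, T=0.669, ωT=2.124276, cosh=4.243177, sinh=4.123658; start (x,ẋ)=(0.231012, 0.408495) → end (x,ẋ)=(0.165130, -0.674485)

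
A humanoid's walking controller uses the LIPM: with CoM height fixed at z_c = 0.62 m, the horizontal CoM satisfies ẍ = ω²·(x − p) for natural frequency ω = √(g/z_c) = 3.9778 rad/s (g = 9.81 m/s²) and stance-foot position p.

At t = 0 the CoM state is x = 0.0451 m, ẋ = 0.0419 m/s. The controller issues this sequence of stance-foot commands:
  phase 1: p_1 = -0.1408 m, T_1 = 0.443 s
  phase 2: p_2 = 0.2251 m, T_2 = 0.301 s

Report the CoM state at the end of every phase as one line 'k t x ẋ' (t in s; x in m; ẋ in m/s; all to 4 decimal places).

phase 1: p=-0.1408, T=0.443, ωT=1.762165, cosh=2.998355, sinh=2.826682; start (x,ẋ)=(0.045100, 0.041900) → end (x,ẋ)=(0.446369, 2.215886)
phase 2: p=0.2251, T=0.301, ωT=1.197318, cosh=1.806613, sinh=1.504610; start (x,ẋ)=(0.446369, 2.215886) → end (x,ẋ)=(1.463011, 5.327553)

1 0.4430 0.4464 2.2159
2 0.7440 1.4630 5.3276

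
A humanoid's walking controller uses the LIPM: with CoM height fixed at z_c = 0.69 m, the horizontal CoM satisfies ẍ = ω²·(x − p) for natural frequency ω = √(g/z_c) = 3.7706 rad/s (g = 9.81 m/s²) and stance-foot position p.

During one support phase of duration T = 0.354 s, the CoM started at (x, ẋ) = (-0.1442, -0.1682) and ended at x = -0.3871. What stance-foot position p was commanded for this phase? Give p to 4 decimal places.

ωT = 3.7706·0.354 = 1.334792; cosh(ωT) = 2.031210, sinh(ωT) = 1.767997
x(T) = p + (x₀−p)·cosh(ωT) + (ẋ₀/ω)·sinh(ωT) ⇒ p·(1 − cosh) = x(T) − x₀·cosh − (ẋ₀/ω)·sinh
numerator   = -0.3871 − (-0.1442)·2.031210 − (-0.1682/3.7706)·1.767997 = -0.015332
denominator = 1 − 2.031210 = -1.031210
p = -0.015332 / -1.031210 = 0.0149

p = 0.0149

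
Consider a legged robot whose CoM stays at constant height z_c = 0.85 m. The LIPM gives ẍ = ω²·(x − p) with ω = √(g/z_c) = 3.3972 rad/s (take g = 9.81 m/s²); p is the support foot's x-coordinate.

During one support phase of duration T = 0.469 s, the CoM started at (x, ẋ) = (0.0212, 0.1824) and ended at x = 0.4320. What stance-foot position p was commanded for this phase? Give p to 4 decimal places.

ωT = 3.3972·0.469 = 1.593287; cosh(ωT) = 2.561575, sinh(ωT) = 2.358318
x(T) = p + (x₀−p)·cosh(ωT) + (ẋ₀/ω)·sinh(ωT) ⇒ p·(1 − cosh) = x(T) − x₀·cosh − (ẋ₀/ω)·sinh
numerator   = 0.4320 − (0.0212)·2.561575 − (0.1824/3.3972)·2.358318 = 0.251073
denominator = 1 − 2.561575 = -1.561575
p = 0.251073 / -1.561575 = -0.1608

p = -0.1608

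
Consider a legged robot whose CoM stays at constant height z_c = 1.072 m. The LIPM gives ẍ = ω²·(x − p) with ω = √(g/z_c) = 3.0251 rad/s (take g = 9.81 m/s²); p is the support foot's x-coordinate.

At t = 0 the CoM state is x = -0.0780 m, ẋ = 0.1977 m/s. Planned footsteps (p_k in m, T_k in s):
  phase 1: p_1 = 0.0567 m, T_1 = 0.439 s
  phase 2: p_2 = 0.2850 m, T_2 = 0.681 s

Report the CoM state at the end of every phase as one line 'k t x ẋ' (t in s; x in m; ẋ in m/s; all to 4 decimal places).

phase 1: p=0.0567, T=0.439, ωT=1.328019, cosh=2.019281, sinh=1.754279; start (x,ẋ)=(-0.078000, 0.197700) → end (x,ẋ)=(-0.100649, -0.315624)
phase 2: p=0.2850, T=0.681, ωT=2.060093, cosh=3.987071, sinh=3.859629; start (x,ẋ)=(-0.100649, -0.315624) → end (x,ẋ)=(-1.655306, -5.761165)

1 0.4390 -0.1006 -0.3156
2 1.1200 -1.6553 -5.7612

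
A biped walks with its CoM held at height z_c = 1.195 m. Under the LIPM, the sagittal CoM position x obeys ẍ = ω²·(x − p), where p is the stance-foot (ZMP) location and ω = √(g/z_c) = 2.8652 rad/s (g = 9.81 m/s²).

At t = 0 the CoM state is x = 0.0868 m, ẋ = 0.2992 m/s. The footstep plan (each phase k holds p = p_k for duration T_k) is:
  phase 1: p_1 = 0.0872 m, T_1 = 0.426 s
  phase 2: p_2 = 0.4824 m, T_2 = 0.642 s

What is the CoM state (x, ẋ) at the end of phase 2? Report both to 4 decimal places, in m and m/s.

x = 0.3144, ẋ = -0.2874

phase 1: p=0.0872, T=0.426, ωT=1.220575, cosh=1.842099, sinh=1.547038; start (x,ẋ)=(0.086800, 0.299200) → end (x,ẋ)=(0.248013, 0.549383)
phase 2: p=0.4824, T=0.642, ωT=1.839458, cosh=3.226016, sinh=3.067113; start (x,ẋ)=(0.248013, 0.549383) → end (x,ẋ)=(0.314363, -0.287446)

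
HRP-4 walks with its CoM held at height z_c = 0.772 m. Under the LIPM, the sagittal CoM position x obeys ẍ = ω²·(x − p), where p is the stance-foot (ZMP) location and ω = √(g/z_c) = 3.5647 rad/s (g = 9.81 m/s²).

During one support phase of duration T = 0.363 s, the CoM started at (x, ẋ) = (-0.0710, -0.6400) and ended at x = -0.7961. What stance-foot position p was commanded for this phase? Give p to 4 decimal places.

p = 0.3686

ωT = 3.5647·0.363 = 1.293986; cosh(ωT) = 1.960736, sinh(ωT) = 1.686560
x(T) = p + (x₀−p)·cosh(ωT) + (ẋ₀/ω)·sinh(ωT) ⇒ p·(1 − cosh) = x(T) − x₀·cosh − (ẋ₀/ω)·sinh
numerator   = -0.7961 − (-0.0710)·1.960736 − (-0.6400/3.5647)·1.686560 = -0.354086
denominator = 1 − 1.960736 = -0.960736
p = -0.354086 / -0.960736 = 0.3686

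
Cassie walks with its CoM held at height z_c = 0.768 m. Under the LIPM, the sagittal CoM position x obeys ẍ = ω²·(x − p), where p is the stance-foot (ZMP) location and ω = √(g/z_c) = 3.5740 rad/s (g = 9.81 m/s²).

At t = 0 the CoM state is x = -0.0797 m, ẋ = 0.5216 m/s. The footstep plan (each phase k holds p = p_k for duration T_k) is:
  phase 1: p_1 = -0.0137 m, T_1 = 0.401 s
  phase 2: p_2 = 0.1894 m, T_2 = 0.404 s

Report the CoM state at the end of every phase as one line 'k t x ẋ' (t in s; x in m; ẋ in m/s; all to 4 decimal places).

1 0.4010 0.1286 0.6892
2 0.8050 0.4392 1.1066

phase 1: p=-0.0137, T=0.401, ωT=1.433174, cosh=2.215267, sinh=1.976716; start (x,ẋ)=(-0.079700, 0.521600) → end (x,ẋ)=(0.128580, 0.689207)
phase 2: p=0.1894, T=0.404, ωT=1.443896, cosh=2.236589, sinh=2.000583; start (x,ẋ)=(0.128580, 0.689207) → end (x,ẋ)=(0.439162, 1.106607)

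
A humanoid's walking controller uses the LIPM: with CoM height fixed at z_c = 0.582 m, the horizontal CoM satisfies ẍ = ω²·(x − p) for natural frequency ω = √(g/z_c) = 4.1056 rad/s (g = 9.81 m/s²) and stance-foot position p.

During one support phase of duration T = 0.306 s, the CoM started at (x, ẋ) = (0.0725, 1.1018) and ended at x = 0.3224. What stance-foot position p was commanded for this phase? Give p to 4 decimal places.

p = 0.2764

ωT = 4.1056·0.306 = 1.256314; cosh(ωT) = 1.898575, sinh(ωT) = 1.613874
x(T) = p + (x₀−p)·cosh(ωT) + (ẋ₀/ω)·sinh(ωT) ⇒ p·(1 − cosh) = x(T) − x₀·cosh − (ẋ₀/ω)·sinh
numerator   = 0.3224 − (0.0725)·1.898575 − (1.1018/4.1056)·1.613874 = -0.248354
denominator = 1 − 1.898575 = -0.898575
p = -0.248354 / -0.898575 = 0.2764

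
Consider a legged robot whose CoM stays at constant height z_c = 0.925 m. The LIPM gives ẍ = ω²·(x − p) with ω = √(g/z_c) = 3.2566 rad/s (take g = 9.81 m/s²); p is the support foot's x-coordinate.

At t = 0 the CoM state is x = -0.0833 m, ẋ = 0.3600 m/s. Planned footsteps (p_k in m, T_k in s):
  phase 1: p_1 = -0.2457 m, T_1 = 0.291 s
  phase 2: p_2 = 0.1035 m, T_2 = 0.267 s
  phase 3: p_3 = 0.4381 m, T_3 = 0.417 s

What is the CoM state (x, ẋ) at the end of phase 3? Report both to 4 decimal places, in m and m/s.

x = 1.3730, ẋ = 3.4405

phase 1: p=-0.2457, T=0.291, ωT=0.947671, cosh=1.483668, sinh=1.096025; start (x,ẋ)=(-0.083300, 0.360000) → end (x,ẋ)=(0.116408, 1.113777)
phase 2: p=0.1035, T=0.267, ωT=0.869512, cosh=1.402451, sinh=0.983295; start (x,ẋ)=(0.116408, 1.113777) → end (x,ẋ)=(0.457895, 1.603351)
phase 3: p=0.4381, T=0.417, ωT=1.358002, cosh=2.072796, sinh=1.815622; start (x,ẋ)=(0.457895, 1.603351) → end (x,ẋ)=(1.373033, 3.440465)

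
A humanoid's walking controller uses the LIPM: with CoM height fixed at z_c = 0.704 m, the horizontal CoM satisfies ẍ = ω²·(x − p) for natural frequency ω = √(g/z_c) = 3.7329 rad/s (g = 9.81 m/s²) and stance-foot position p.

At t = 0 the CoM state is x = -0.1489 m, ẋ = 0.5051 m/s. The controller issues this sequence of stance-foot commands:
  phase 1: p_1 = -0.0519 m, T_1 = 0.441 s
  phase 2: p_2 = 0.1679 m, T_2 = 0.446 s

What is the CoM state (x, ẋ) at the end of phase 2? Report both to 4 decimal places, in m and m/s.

x = 0.0872, ẋ = -0.1144

phase 1: p=-0.0519, T=0.441, ωT=1.646209, cosh=2.690028, sinh=2.497249; start (x,ẋ)=(-0.148900, 0.505100) → end (x,ẋ)=(0.025071, 0.454501)
phase 2: p=0.1679, T=0.446, ωT=1.664873, cosh=2.737109, sinh=2.547895; start (x,ẋ)=(0.025071, 0.454501) → end (x,ẋ)=(0.087181, -0.114434)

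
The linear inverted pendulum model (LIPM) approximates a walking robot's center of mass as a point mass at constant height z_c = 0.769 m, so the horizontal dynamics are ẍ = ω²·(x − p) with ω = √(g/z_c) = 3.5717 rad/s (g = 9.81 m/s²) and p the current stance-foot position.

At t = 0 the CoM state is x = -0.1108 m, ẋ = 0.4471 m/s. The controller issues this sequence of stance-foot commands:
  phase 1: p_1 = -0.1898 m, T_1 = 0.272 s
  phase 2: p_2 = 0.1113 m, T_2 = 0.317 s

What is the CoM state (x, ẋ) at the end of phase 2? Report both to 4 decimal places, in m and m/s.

phase 1: p=-0.1898, T=0.272, ωT=0.971502, cosh=1.510212, sinh=1.131698; start (x,ẋ)=(-0.110800, 0.447100) → end (x,ẋ)=(0.071171, 0.994541)
phase 2: p=0.1113, T=0.317, ωT=1.132229, cosh=1.712439, sinh=1.390125; start (x,ẋ)=(0.071171, 0.994541) → end (x,ẋ)=(0.429662, 1.503846)

x = 0.4297, ẋ = 1.5038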